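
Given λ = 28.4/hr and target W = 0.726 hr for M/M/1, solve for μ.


W = 1/(μ−λ) ⇒ μ − λ = 1/W = 1/0.726 = 1.3774
μ = λ + 1/W = 28.4 + 1.3774 = 29.7774 per hr

Final: 29.7774 /hr


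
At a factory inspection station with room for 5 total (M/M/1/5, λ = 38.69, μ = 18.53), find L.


ρ = 38.69/18.53 = 2.0880
L = ρ[1 − (K+1)ρ^K + Kρ^(K+1)] / [(1−ρ)(1−ρ^(K+1))]
Numerator: 2.0880·(1 − 6·39.684102 + 5·82.859033) = 369.967764
Denominator: (-1.0880)·(-81.859033) = 89.059801
L = 369.967764/89.059801 = 4.1541

Final: 4.1541


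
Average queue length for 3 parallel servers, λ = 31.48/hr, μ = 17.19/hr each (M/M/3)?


a = λ/μ = 1.8313; ρ = a/3 = 0.6104
P₀ = 0.140142
Lq = P₀·a^c·ρ / (c!·(1−ρ)²) = 0.140142·6.14153·0.6104/(6·0.15176)
= 0.57699

Final: 0.57699


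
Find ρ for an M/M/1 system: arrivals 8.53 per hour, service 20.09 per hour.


ρ = λ/μ = 8.53/20.09 = 0.4246

Final: 0.4246


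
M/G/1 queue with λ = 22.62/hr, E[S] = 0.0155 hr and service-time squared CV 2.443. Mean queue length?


ρ = λ·E[S] = 22.62·0.0155 = 0.3506
Lq = ρ²(1+C_s²)/(2(1−ρ)) = 0.1229·(1+2.443)/(2·0.6494)
= 0.1229·3.4430/1.2988 = 0.32587

Final: 0.32587


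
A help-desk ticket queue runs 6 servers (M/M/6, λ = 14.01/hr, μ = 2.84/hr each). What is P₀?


a = λ/μ = 14.01/2.84 = 4.9331; ρ = a/c = 0.8222
Σ_{k=0}^{5} a^k/k! (terms k=0..5) = 1.00000 + 4.93310 + 12.16773 + 20.00821 + 24.67561 + 24.34545 = 87.13009
Tail: a^6/(6!(1−ρ)) = 14411.81808/(720·0.1778) = 112.56756
P₀ = 1/(87.13009 + 112.56756) = 1/199.69765 = 0.005008

Final: 0.005008


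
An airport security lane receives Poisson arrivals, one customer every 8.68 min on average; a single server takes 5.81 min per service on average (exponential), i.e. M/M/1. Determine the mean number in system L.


λ = 60/8.68 = 6.9124 /hr
μ = 60/5.81 = 10.3270 /hr
ρ = λ/μ = 6.9124/10.3270 = 0.6694
L = ρ/(1−ρ) = 0.6694/0.3306 = 2.0244

Final: 2.0244


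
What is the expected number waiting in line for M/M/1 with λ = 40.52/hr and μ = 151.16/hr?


ρ = 40.52/151.16 = 0.2681
Lq = ρ²/(1−ρ) = 0.07186/0.7319 = 0.09817

Final: 0.09817


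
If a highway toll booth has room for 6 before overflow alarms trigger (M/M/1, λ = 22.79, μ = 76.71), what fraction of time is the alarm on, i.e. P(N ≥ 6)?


ρ = 22.79/76.71 = 0.2971
P(N ≥ n) = ρ^n = 0.2971^6 = 0.0006876

Final: 0.0006876


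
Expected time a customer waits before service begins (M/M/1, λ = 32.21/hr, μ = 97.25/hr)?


ρ = 32.21/97.25 = 0.3312
Wq = ρ/(μ−λ) = 0.3312/(97.25 − 32.21) = 0.3312/65.04 = 0.005092 hr

Final: 0.005092 hr


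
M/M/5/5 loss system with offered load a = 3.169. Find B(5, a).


B(c,a) = (a^c/c!) / Σ_{k=0}^{c} a^k/k!
a^5/5! = 2.663360
Σ terms (k=0..5): 1.00000 + 3.16900 + 5.02128 + 5.30415 + 4.20221 + 2.66336 = 21.359997
B = 2.663360/21.359997 = 0.124689

Final: 0.124689


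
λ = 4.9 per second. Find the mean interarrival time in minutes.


Mean interarrival time = 1/λ = 1/4.9 second = 0.20408 second
In minutes: 0.20408 × 0.0166667 = 0.003401 min

Final: 0.003401 min


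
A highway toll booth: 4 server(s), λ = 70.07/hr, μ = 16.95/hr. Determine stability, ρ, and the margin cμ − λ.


Total capacity cμ = 4·16.95 = 67.80/hr
ρ = λ/(cμ) = 70.07/67.80 = 1.0335
Stable ⇔ ρ < 1: NO
Spare capacity = cμ − λ = 67.80 − 70.07 = -2.27/hr

Final: ρ = 1.0335; unstable; margin = -2.27/hr


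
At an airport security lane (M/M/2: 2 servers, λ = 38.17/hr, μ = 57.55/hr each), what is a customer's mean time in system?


a = 0.6632; ρ = 0.3316; P₀ = 0.501925
Lq = P₀·a^c·ρ/(c!(1−ρ)²) = 0.08195
Wq = Lq/λ = 0.08195/38.17 = 0.002147 hr
W = Wq + 1/μ = 0.002147 + 0.01738 = 0.01952 hr

Final: 0.01952 hr


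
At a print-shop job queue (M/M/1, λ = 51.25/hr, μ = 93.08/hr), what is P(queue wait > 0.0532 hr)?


ρ = 51.25/93.08 = 0.5506
P(Wq > t) = ρ·e^{−(μ−λ)t} = 0.5506·e^{−2.2254}
= 0.5506·0.108029 = 0.059481

Final: 0.059481


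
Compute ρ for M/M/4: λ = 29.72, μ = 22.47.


ρ = λ/(cμ) = 29.72/(4·22.47) = 29.72/89.88 = 0.3307

Final: 0.3307


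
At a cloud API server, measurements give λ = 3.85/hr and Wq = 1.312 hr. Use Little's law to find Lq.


Lq = λWq = 3.85·1.312 = 5.0512

Final: 5.0512


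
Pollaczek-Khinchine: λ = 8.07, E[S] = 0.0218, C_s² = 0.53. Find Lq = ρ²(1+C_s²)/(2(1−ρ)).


ρ = λ·E[S] = 8.07·0.0218 = 0.1759
Lq = ρ²(1+C_s²)/(2(1−ρ)) = 0.03095·(1+0.53)/(2·0.8241)
= 0.03095·1.5300/1.6481 = 0.02873

Final: 0.02873


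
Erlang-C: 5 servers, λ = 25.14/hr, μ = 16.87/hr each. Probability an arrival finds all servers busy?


a = λ/μ = 1.4902; ρ = a/5 = 0.2980
P₀ = 0.224977 (from M/M/c formula)
C(c,a) = [a^c/(c!(1−ρ))]·P₀ = [7.34938/(120·0.7020)]·0.224977
= 0.08725·0.224977 = 0.019629

Final: 0.019629


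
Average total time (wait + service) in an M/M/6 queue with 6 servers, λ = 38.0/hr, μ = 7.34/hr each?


a = 5.1771; ρ = 0.8629; P₀ = 0.003349
Lq = P₀·a^c·ρ/(c!(1−ρ)²) = 4.10807
Wq = Lq/λ = 4.10807/38.0 = 0.10811 hr
W = Wq + 1/μ = 0.10811 + 0.13624 = 0.24435 hr

Final: 0.24435 hr


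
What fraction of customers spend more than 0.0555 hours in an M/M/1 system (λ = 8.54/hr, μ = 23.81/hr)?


W ~ Exponential(μ−λ) for M/M/1.
μ − λ = 23.81 − 8.54 = 15.2700
P(W > t) = e^{−(μ−λ)t} = e^{−0.8475} = 0.428491

Final: 0.428491


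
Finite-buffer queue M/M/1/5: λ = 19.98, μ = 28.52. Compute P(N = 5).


ρ = λ/μ = 19.98/28.52 = 0.7006
P_K = (1−ρ)ρ^K/(1−ρ^(K+1)) = (0.2994·0.168745)/(1 − 0.118216)
= 0.050529/0.881784 = 0.057303

Final: 0.057303


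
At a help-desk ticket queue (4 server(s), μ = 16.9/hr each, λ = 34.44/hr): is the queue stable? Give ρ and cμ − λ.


Total capacity cμ = 4·16.9 = 67.60/hr
ρ = λ/(cμ) = 34.44/67.60 = 0.5095
Stable ⇔ ρ < 1: YES
Spare capacity = cμ − λ = 67.60 − 34.44 = 33.16/hr

Final: ρ = 0.5095; stable; margin = 33.16/hr


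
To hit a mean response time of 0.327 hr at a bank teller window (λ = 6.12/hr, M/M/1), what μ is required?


W = 1/(μ−λ) ⇒ μ − λ = 1/W = 1/0.327 = 3.0581
μ = λ + 1/W = 6.12 + 3.0581 = 9.1781 per hr

Final: 9.1781 /hr


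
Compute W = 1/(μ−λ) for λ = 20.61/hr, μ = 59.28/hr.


W = 1/(μ−λ) = 1/(59.28 − 20.61) = 1/38.67 = 0.02586 hr

Final: 0.02586 hr


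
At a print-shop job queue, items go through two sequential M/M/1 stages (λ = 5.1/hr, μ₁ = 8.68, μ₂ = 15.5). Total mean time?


Each node sees arrival rate λ = 5.1/hr (tandem ⇒ throughput preserved).
W₁ = 1/(μ₁−λ) = 1/(8.68−5.1) = 0.27933 hr
W₂ = 1/(μ₂−λ) = 1/(15.5−5.1) = 0.09615 hr
W_total = W₁ + W₂ = 0.27933 + 0.09615 = 0.37548 hr

Final: 0.37548 hr


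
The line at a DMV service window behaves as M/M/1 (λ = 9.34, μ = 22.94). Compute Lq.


ρ = 9.34/22.94 = 0.4071
Lq = ρ²/(1−ρ) = 0.1658/0.5929 = 0.2796

Final: 0.2796


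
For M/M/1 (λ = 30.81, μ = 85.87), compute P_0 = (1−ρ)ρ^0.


ρ = 30.81/85.87 = 0.3588
P_n = (1−ρ)·ρ^n = (1 − 0.3588)·0.3588^0 = 0.6412·1.000000 = 0.641202

Final: 0.641202


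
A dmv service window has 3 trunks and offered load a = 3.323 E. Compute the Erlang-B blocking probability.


B(c,a) = (a^c/c!) / Σ_{k=0}^{c} a^k/k!
a^3/3! = 6.115610
Σ terms (k=0..3): 1.00000 + 3.32300 + 5.52116 + 6.11561 = 15.959774
B = 6.115610/15.959774 = 0.383189

Final: 0.383189


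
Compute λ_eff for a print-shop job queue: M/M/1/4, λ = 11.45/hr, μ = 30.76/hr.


ρ = 0.3722; P_K = (1−ρ)ρ^4/(1−ρ^5) = 0.012139
λ_eff = λ(1 − P_K) = 11.45·(1 − 0.012139) = 11.45·0.987861 = 11.3110 /hr

Final: 11.3110 /hr


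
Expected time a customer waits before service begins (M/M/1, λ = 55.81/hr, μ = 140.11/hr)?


ρ = 55.81/140.11 = 0.3983
Wq = ρ/(μ−λ) = 0.3983/(140.11 − 55.81) = 0.3983/84.30 = 0.004725 hr

Final: 0.004725 hr


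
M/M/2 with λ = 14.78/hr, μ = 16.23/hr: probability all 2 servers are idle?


a = λ/μ = 14.78/16.23 = 0.9107; ρ = a/c = 0.4553
Σ_{k=0}^{1} a^k/k! (terms k=0..1) = 1.00000 + 0.91066 = 1.91066
Tail: a^2/(2!(1−ρ)) = 0.82930/(2·0.5447) = 0.76129
P₀ = 1/(1.91066 + 0.76129) = 1/2.67195 = 0.374259

Final: 0.374259


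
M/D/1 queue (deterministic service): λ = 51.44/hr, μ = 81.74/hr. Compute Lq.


ρ = 51.44/81.74 = 0.6293
M/D/1: Lq = ρ²/(2(1−ρ)) = 0.3960/(2·0.3707) = 0.53419

Final: 0.53419


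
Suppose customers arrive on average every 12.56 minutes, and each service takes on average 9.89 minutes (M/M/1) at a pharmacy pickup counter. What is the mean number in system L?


λ = 60/12.56 = 4.7771 /hr
μ = 60/9.89 = 6.0667 /hr
ρ = λ/μ = 4.7771/6.0667 = 0.7874
L = ρ/(1−ρ) = 0.7874/0.2126 = 3.7041

Final: 3.7041


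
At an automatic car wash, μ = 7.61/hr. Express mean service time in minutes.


Mean service time = 1/μ = 1/7.61 hour = 0.13141 hour
In minutes: 0.13141 × 60 = 7.8844 min

Final: 7.8844 min


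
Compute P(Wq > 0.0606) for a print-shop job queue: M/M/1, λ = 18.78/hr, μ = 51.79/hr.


ρ = 18.78/51.79 = 0.3626
P(Wq > t) = ρ·e^{−(μ−λ)t} = 0.3626·e^{−2.0004}
= 0.3626·0.135280 = 0.049055

Final: 0.049055


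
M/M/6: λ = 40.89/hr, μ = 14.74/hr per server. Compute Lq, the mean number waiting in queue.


a = λ/μ = 2.7741; ρ = a/6 = 0.4623
P₀ = 0.061752
Lq = P₀·a^c·ρ / (c!·(1−ρ)²) = 0.061752·455.74064·0.4623/(720·0.28907)
= 0.06252

Final: 0.06252


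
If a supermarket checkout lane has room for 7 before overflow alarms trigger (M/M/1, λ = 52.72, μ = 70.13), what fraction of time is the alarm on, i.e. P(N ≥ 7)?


ρ = 52.72/70.13 = 0.7517
P(N ≥ n) = ρ^n = 0.7517^7 = 0.135675

Final: 0.135675


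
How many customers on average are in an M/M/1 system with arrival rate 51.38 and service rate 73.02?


ρ = λ/μ = 51.38/73.02 = 0.7036
L = ρ/(1−ρ) = 0.7036/(1 − 0.7036) = 0.7036/0.2964 = 2.3743

Final: 2.3743


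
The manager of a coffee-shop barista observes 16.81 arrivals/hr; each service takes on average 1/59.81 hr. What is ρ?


ρ = λ/μ = 16.81/59.81 = 0.2811

Final: 0.2811


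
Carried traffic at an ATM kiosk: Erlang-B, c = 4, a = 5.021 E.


B(4,5.021) = 0.399998 (Erlang-B)
Carried load = a(1 − B) = 5.021·(1 − 0.399998) = 5.021·0.600002 = 3.0126 E

Final: 3.0126 Erlangs


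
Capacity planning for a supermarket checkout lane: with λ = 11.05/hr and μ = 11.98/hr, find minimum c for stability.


Stability requires cμ > λ ⇔ c > λ/μ.
λ/μ = 11.05/11.98 = 0.9224
Minimum integer c = ⌊0.9224⌋ + 1 = 1
Check: 1·11.98 = 11.98 > 11.05, while 0·11.98 = 0.00 ≤ 11.05

Final: 1 servers


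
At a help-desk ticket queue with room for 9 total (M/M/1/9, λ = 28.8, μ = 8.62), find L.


ρ = 28.8/8.62 = 3.3411
L = ρ[1 − (K+1)ρ^K + Kρ^(K+1)] / [(1−ρ)(1−ρ^(K+1))]
Numerator: 3.3411·(1 − 10·51876.061615 + 9·173321.412357) = 3478495.723645
Denominator: (-2.3411)·(-173320.412357) = 405754.747259
L = 3478495.723645/405754.747259 = 8.5729

Final: 8.5729


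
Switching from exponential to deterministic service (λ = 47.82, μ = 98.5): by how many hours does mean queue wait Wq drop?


ρ = 47.82/98.5 = 0.4855
Wq(M/M/1) = ρ/(μ−λ) = 0.4855/50.68 = 0.009579 hr
Wq(M/D/1) = ρ/(2(μ−λ)) = 0.004790 hr
Savings = 0.009579 − 0.004790 = 0.004790 hr

Final: 0.004790 hr


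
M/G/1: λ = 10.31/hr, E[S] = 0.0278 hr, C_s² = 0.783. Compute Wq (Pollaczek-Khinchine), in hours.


ρ = λ·E[S] = 10.31·0.0278 = 0.2866
E[S²] = E[S]²(1+C_s²) = 0.0278²·(1+0.783) = 0.001378
Wq = λ·E[S²]/(2(1−ρ)) = 10.31·0.001378/(2·0.7134) = 0.009957 hr

Final: 0.009957 hr


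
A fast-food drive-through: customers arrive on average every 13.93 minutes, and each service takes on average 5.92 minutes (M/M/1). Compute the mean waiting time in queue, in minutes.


λ = 60/13.93 = 4.3073 /hr
μ = 60/5.92 = 10.1351 /hr
ρ = λ/μ = 4.3073/10.1351 = 0.4250
Wq = ρ/(μ−λ) = 0.4250/(10.1351−4.3073) = 0.07292 hr
In minutes: 0.07292·60 = 4.375 min

Final: 4.375 min


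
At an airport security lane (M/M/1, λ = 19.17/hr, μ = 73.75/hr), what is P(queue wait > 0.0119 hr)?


ρ = 19.17/73.75 = 0.2599
P(Wq > t) = ρ·e^{−(μ−λ)t} = 0.2599·e^{−0.6495}
= 0.2599·0.522306 = 0.135764

Final: 0.135764


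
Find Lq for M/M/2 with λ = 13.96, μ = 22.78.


a = λ/μ = 0.6128; ρ = a/2 = 0.3064
P₀ = 0.530914
Lq = P₀·a^c·ρ / (c!·(1−ρ)²) = 0.530914·0.37555·0.3064/(2·0.48107)
= 0.06350

Final: 0.06350


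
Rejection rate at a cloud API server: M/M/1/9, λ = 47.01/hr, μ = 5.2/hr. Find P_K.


ρ = λ/μ = 47.01/5.2 = 9.0404
P_K = (1−ρ)ρ^K/(1−ρ^(K+1)) = (-8.0404·403350099.099339)/(1 − 3646440030.511526)
= -3243089931.412187/-3646440029.511526 = 0.889385

Final: 0.889385


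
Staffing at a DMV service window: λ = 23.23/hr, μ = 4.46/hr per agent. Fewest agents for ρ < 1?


Stability requires cμ > λ ⇔ c > λ/μ.
λ/μ = 23.23/4.46 = 5.2085
Minimum integer c = ⌊5.2085⌋ + 1 = 6
Check: 6·4.46 = 26.76 > 23.23, while 5·4.46 = 22.30 ≤ 23.23

Final: 6 servers


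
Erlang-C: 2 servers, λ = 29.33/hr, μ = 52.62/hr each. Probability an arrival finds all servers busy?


a = λ/μ = 0.5574; ρ = a/2 = 0.2787
P₀ = 0.564093 (from M/M/c formula)
C(c,a) = [a^c/(c!(1−ρ))]·P₀ = [0.31069/(2·0.7213)]·0.564093
= 0.21536·0.564093 = 0.121486

Final: 0.121486


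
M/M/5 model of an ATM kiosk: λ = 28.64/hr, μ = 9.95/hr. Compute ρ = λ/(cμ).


ρ = λ/(cμ) = 28.64/(5·9.95) = 28.64/49.75 = 0.5757

Final: 0.5757


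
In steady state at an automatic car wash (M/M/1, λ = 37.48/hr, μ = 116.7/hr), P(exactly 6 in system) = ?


ρ = 37.48/116.7 = 0.3212
P_n = (1−ρ)·ρ^n = (1 − 0.3212)·0.3212^6 = 0.6788·0.001097 = 0.0007450

Final: 0.0007450


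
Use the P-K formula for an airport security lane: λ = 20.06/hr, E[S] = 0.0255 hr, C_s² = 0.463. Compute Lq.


ρ = λ·E[S] = 20.06·0.0255 = 0.5115
Lq = ρ²(1+C_s²)/(2(1−ρ)) = 0.2617·(1+0.463)/(2·0.4885)
= 0.2617·1.4630/0.9769 = 0.39185

Final: 0.39185


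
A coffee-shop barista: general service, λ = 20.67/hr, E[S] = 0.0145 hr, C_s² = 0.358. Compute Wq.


ρ = λ·E[S] = 20.67·0.0145 = 0.2997
E[S²] = E[S]²(1+C_s²) = 0.0145²·(1+0.358) = 0.0002855
Wq = λ·E[S²]/(2(1−ρ)) = 20.67·0.0002855/(2·0.7003) = 0.004214 hr

Final: 0.004214 hr


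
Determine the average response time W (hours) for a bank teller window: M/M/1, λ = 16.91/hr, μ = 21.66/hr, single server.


W = 1/(μ−λ) = 1/(21.66 − 16.91) = 1/4.75 = 0.2105 hr

Final: 0.2105 hr


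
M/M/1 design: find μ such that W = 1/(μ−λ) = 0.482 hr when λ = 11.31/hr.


W = 1/(μ−λ) ⇒ μ − λ = 1/W = 1/0.482 = 2.0747
μ = λ + 1/W = 11.31 + 2.0747 = 13.3847 per hr

Final: 13.3847 /hr


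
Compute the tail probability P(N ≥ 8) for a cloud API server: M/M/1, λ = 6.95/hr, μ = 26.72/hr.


ρ = 6.95/26.72 = 0.2601
P(N ≥ n) = ρ^n = 0.2601^8 = 0.00002095

Final: 0.00002095


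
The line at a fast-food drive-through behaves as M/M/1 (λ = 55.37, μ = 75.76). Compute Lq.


ρ = 55.37/75.76 = 0.7309
Lq = ρ²/(1−ρ) = 0.5342/0.2691 = 1.9847

Final: 1.9847


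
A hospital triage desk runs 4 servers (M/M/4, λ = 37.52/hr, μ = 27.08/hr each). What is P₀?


a = λ/μ = 37.52/27.08 = 1.3855; ρ = a/c = 0.3464
Σ_{k=0}^{3} a^k/k! (terms k=0..3) = 1.00000 + 1.38552 + 0.95984 + 0.44329 = 3.78866
Tail: a^4/(4!(1−ρ)) = 3.68516/(24·0.6536) = 0.23492
P₀ = 1/(3.78866 + 0.23492) = 1/4.02358 = 0.248535

Final: 0.248535


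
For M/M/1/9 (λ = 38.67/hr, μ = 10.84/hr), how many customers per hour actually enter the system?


ρ = 3.5673; P_K = (1−ρ)ρ^9/(1−ρ^10) = 0.719681
λ_eff = λ(1 − P_K) = 38.67·(1 − 0.719681) = 38.67·0.280319 = 10.8399 /hr

Final: 10.8399 /hr


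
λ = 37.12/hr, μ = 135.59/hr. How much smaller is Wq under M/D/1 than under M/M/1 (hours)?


ρ = 37.12/135.59 = 0.2738
Wq(M/M/1) = ρ/(μ−λ) = 0.2738/98.47 = 0.002780 hr
Wq(M/D/1) = ρ/(2(μ−λ)) = 0.001390 hr
Savings = 0.002780 − 0.001390 = 0.001390 hr

Final: 0.001390 hr


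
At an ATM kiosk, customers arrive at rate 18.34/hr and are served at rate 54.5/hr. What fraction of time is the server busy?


ρ = λ/μ = 18.34/54.5 = 0.3365

Final: 0.3365


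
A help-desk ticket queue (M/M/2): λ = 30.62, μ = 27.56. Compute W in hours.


a = 1.1110; ρ = 0.5555; P₀ = 0.285748
Lq = P₀·a^c·ρ/(c!(1−ρ)²) = 0.49589
Wq = Lq/λ = 0.49589/30.62 = 0.01620 hr
W = Wq + 1/μ = 0.01620 + 0.03628 = 0.05248 hr

Final: 0.05248 hr


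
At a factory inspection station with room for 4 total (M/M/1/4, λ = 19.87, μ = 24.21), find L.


ρ = 19.87/24.21 = 0.8207
L = ρ[1 − (K+1)ρ^K + Kρ^(K+1)] / [(1−ρ)(1−ρ^(K+1))]
Numerator: 0.8207·(1 − 5·0.453745 + 4·0.372405) = 0.181294
Denominator: (0.1793)·(0.627595) = 0.112506
L = 0.181294/0.112506 = 1.6114

Final: 1.6114


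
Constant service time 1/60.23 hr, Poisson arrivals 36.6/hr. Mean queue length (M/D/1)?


ρ = 36.6/60.23 = 0.6077
M/D/1: Lq = ρ²/(2(1−ρ)) = 0.3693/(2·0.3923) = 0.47060

Final: 0.47060


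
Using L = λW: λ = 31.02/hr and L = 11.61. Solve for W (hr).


W = L/λ = 11.61/31.02 = 0.3743 hr

Final: 0.3743 hr


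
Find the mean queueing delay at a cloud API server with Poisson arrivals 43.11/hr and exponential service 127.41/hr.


ρ = 43.11/127.41 = 0.3384
Wq = ρ/(μ−λ) = 0.3384/(127.41 − 43.11) = 0.3384/84.30 = 0.004014 hr

Final: 0.004014 hr


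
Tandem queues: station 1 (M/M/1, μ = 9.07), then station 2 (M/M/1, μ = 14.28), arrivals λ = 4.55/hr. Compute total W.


Each node sees arrival rate λ = 4.55/hr (tandem ⇒ throughput preserved).
W₁ = 1/(μ₁−λ) = 1/(9.07−4.55) = 0.22124 hr
W₂ = 1/(μ₂−λ) = 1/(14.28−4.55) = 0.10277 hr
W_total = W₁ + W₂ = 0.22124 + 0.10277 = 0.32401 hr

Final: 0.32401 hr


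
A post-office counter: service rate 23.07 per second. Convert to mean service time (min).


Mean service time = 1/μ = 1/23.07 second = 0.04335 second
In minutes: 0.04335 × 0.0166667 = 0.0007224 min

Final: 0.0007224 min


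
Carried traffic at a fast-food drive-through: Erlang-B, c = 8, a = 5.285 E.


B(8,5.285) = 0.083895 (Erlang-B)
Carried load = a(1 − B) = 5.285·(1 − 0.083895) = 5.285·0.916105 = 4.8416 E

Final: 4.8416 Erlangs


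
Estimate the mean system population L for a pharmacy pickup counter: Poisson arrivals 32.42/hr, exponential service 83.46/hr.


ρ = λ/μ = 32.42/83.46 = 0.3884
L = ρ/(1−ρ) = 0.3884/(1 − 0.3884) = 0.3884/0.6116 = 0.6352

Final: 0.6352


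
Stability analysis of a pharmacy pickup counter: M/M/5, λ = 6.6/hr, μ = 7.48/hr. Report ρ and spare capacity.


Total capacity cμ = 5·7.48 = 37.40/hr
ρ = λ/(cμ) = 6.6/37.40 = 0.1765
Stable ⇔ ρ < 1: YES
Spare capacity = cμ − λ = 37.40 − 6.6 = 30.80/hr

Final: ρ = 0.1765; stable; margin = 30.80/hr


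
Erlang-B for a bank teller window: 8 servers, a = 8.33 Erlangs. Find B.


B(c,a) = (a^c/c!) / Σ_{k=0}^{c} a^k/k!
a^8/8! = 574.962457
Σ terms (k=0..8): 1.00000 + 8.33000 + 34.69445 + 96.33492 + 200.61748 + 334.22872 + 464.02087 + 552.18483 + 574.96246 = 2266.373724
B = 574.962457/2266.373724 = 0.253693

Final: 0.253693


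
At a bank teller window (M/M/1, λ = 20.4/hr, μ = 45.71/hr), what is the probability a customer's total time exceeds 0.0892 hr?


W ~ Exponential(μ−λ) for M/M/1.
μ − λ = 45.71 − 20.4 = 25.3100
P(W > t) = e^{−(μ−λ)t} = e^{−2.2577} = 0.104596

Final: 0.104596


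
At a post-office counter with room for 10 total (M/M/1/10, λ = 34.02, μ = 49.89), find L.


ρ = 34.02/49.89 = 0.6819
L = ρ[1 − (K+1)ρ^K + Kρ^(K+1)] / [(1−ρ)(1−ρ^(K+1))]
Numerator: 0.6819·(1 − 11·0.021737 + 10·0.014823) = 0.619926
Denominator: (0.3181)·(0.985177) = 0.313385
L = 0.619926/0.313385 = 1.9782

Final: 1.9782


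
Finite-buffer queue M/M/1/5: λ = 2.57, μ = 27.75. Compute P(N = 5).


ρ = λ/μ = 2.57/27.75 = 0.09261
P_K = (1−ρ)ρ^K/(1−ρ^(K+1)) = (0.9074·0.000006813)/(1 − 0.0000006310)
= 0.000006182/0.999999 = 0.000006182

Final: 0.000006182


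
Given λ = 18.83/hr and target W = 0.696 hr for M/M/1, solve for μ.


W = 1/(μ−λ) ⇒ μ − λ = 1/W = 1/0.696 = 1.4368
μ = λ + 1/W = 18.83 + 1.4368 = 20.2668 per hr

Final: 20.2668 /hr


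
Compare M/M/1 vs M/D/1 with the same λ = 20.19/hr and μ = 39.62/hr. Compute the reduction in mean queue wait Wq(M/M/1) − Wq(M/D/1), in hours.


ρ = 20.19/39.62 = 0.5096
Wq(M/M/1) = ρ/(μ−λ) = 0.5096/19.43 = 0.02623 hr
Wq(M/D/1) = ρ/(2(μ−λ)) = 0.01311 hr
Savings = 0.02623 − 0.01311 = 0.01311 hr

Final: 0.01311 hr


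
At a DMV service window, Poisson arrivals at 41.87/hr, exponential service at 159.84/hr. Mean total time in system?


W = 1/(μ−λ) = 1/(159.84 − 41.87) = 1/117.97 = 0.008477 hr

Final: 0.008477 hr


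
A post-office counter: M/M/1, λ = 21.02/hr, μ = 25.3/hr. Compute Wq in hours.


ρ = 21.02/25.3 = 0.8308
Wq = ρ/(μ−λ) = 0.8308/(25.3 − 21.02) = 0.8308/4.28 = 0.1941 hr

Final: 0.1941 hr


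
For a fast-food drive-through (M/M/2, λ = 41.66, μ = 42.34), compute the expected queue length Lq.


a = λ/μ = 0.9839; ρ = a/2 = 0.4920
P₀ = 0.340510
Lq = P₀·a^c·ρ / (c!·(1−ρ)²) = 0.340510·0.96814·0.4920/(2·0.25809)
= 0.31419

Final: 0.31419


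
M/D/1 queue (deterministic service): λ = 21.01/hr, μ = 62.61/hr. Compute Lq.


ρ = 21.01/62.61 = 0.3356
M/D/1: Lq = ρ²/(2(1−ρ)) = 0.1126/(2·0.6644) = 0.08474

Final: 0.08474


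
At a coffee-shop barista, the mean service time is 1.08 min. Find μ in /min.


μ = 1/(service time) in consistent units.
1 minute = 1 min, so μ = 1/1.08 = 0.9259 per minute

Final: 0.9259 /min


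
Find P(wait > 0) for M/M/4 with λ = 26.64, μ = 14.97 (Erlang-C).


a = λ/μ = 1.7796; ρ = a/4 = 0.4449
P₀ = 0.165153 (from M/M/c formula)
C(c,a) = [a^c/(c!(1−ρ))]·P₀ = [10.02882/(24·0.5551)]·0.165153
= 0.75276·0.165153 = 0.124321

Final: 0.124321


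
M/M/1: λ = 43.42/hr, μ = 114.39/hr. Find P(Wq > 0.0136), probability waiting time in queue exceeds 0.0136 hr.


ρ = 43.42/114.39 = 0.3796
P(Wq > t) = ρ·e^{−(μ−λ)t} = 0.3796·e^{−0.9652}
= 0.3796·0.380910 = 0.144585

Final: 0.144585


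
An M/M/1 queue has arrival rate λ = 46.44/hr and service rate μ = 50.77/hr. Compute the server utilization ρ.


ρ = λ/μ = 46.44/50.77 = 0.9147

Final: 0.9147


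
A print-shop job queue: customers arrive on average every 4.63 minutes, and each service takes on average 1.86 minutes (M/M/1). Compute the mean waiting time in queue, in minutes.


λ = 60/4.63 = 12.9590 /hr
μ = 60/1.86 = 32.2581 /hr
ρ = λ/μ = 12.9590/32.2581 = 0.4017
Wq = ρ/(μ−λ) = 0.4017/(32.2581−12.9590) = 0.02082 hr
In minutes: 0.02082·60 = 1.249 min

Final: 1.249 min


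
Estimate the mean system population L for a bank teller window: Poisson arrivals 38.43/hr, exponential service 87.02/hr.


ρ = λ/μ = 38.43/87.02 = 0.4416
L = ρ/(1−ρ) = 0.4416/(1 − 0.4416) = 0.4416/0.5584 = 0.7909

Final: 0.7909


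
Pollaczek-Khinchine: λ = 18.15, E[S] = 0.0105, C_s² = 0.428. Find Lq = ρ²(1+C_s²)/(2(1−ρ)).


ρ = λ·E[S] = 18.15·0.0105 = 0.1906
Lq = ρ²(1+C_s²)/(2(1−ρ)) = 0.03632·(1+0.428)/(2·0.8094)
= 0.03632·1.4280/1.6189 = 0.03204

Final: 0.03204


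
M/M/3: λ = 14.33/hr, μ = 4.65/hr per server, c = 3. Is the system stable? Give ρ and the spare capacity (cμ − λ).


Total capacity cμ = 3·4.65 = 13.95/hr
ρ = λ/(cμ) = 14.33/13.95 = 1.0272
Stable ⇔ ρ < 1: NO
Spare capacity = cμ − λ = 13.95 − 14.33 = -0.38/hr

Final: ρ = 1.0272; unstable; margin = -0.38/hr


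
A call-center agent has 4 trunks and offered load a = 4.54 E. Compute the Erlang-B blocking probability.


B(c,a) = (a^c/c!) / Σ_{k=0}^{c} a^k/k!
a^4/4! = 17.701586
Σ terms (k=0..4): 1.00000 + 4.54000 + 10.30580 + 15.59611 + 17.70159 = 49.143496
B = 17.701586/49.143496 = 0.360202

Final: 0.360202


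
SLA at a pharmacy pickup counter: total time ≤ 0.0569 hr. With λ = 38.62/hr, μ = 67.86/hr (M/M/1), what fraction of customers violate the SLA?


W ~ Exponential(μ−λ) for M/M/1.
μ − λ = 67.86 − 38.62 = 29.2400
P(W > t) = e^{−(μ−λ)t} = e^{−1.6638} = 0.189426

Final: 0.189426


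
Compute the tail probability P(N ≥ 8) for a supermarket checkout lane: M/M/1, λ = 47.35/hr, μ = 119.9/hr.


ρ = 47.35/119.9 = 0.3949
P(N ≥ n) = ρ^n = 0.3949^8 = 0.0005916

Final: 0.0005916


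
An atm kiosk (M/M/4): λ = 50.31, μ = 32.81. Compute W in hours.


a = 1.5334; ρ = 0.3833; P₀ = 0.213519
Lq = P₀·a^c·ρ/(c!(1−ρ)²) = 0.04958
Wq = Lq/λ = 0.04958/50.31 = 0.0009855 hr
W = Wq + 1/μ = 0.0009855 + 0.03048 = 0.03146 hr

Final: 0.03146 hr


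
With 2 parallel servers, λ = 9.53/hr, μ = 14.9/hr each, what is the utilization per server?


ρ = λ/(cμ) = 9.53/(2·14.9) = 9.53/29.80 = 0.3198

Final: 0.3198


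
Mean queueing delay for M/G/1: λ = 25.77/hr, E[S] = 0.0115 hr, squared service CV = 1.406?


ρ = λ·E[S] = 25.77·0.0115 = 0.2964
E[S²] = E[S]²(1+C_s²) = 0.0115²·(1+1.406) = 0.0003182
Wq = λ·E[S²]/(2(1−ρ)) = 25.77·0.0003182/(2·0.7036) = 0.005827 hr

Final: 0.005827 hr


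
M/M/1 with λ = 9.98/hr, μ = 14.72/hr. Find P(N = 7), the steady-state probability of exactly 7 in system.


ρ = 9.98/14.72 = 0.6780
P_n = (1−ρ)·ρ^n = (1 − 0.6780)·0.6780^7 = 0.3220·0.065851 = 0.021205

Final: 0.021205


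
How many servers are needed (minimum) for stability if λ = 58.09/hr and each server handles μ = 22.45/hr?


Stability requires cμ > λ ⇔ c > λ/μ.
λ/μ = 58.09/22.45 = 2.5875
Minimum integer c = ⌊2.5875⌋ + 1 = 3
Check: 3·22.45 = 67.35 > 58.09, while 2·22.45 = 44.90 ≤ 58.09

Final: 3 servers


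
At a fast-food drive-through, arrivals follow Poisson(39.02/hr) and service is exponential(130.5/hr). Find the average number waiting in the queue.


ρ = 39.02/130.5 = 0.2990
Lq = ρ²/(1−ρ) = 0.08940/0.7010 = 0.1275

Final: 0.1275


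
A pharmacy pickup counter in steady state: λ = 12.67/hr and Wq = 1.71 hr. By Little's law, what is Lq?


Lq = λWq = 12.67·1.71 = 21.6657

Final: 21.6657


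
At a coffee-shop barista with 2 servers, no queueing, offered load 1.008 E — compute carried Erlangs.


B(2,1.008) = 0.201918 (Erlang-B)
Carried load = a(1 − B) = 1.008·(1 − 0.201918) = 1.008·0.798082 = 0.8045 E

Final: 0.8045 Erlangs


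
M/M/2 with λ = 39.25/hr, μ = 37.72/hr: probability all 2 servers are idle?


a = λ/μ = 39.25/37.72 = 1.0406; ρ = a/c = 0.5203
Σ_{k=0}^{1} a^k/k! (terms k=0..1) = 1.00000 + 1.04056 = 2.04056
Tail: a^2/(2!(1−ρ)) = 1.08277/(2·0.4797) = 1.12855
P₀ = 1/(2.04056 + 1.12855) = 1/3.16911 = 0.315546

Final: 0.315546


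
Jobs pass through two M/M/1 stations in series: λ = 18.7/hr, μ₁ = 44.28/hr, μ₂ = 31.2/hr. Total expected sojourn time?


Each node sees arrival rate λ = 18.7/hr (tandem ⇒ throughput preserved).
W₁ = 1/(μ₁−λ) = 1/(44.28−18.7) = 0.03909 hr
W₂ = 1/(μ₂−λ) = 1/(31.2−18.7) = 0.08000 hr
W_total = W₁ + W₂ = 0.03909 + 0.08000 = 0.11909 hr

Final: 0.11909 hr


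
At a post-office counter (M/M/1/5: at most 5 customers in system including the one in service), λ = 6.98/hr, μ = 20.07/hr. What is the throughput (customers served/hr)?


ρ = 0.3478; P_K = (1−ρ)ρ^5/(1−ρ^6) = 0.003324
λ_eff = λ(1 − P_K) = 6.98·(1 − 0.003324) = 6.98·0.996676 = 6.9568 /hr

Final: 6.9568 /hr


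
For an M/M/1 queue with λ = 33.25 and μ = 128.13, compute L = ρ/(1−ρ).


ρ = λ/μ = 33.25/128.13 = 0.2595
L = ρ/(1−ρ) = 0.2595/(1 − 0.2595) = 0.2595/0.7405 = 0.3504

Final: 0.3504


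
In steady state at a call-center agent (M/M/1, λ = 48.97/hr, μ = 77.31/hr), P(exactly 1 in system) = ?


ρ = 48.97/77.31 = 0.6334
P_n = (1−ρ)·ρ^n = (1 − 0.6334)·0.6334^1 = 0.3666·0.633424 = 0.232198

Final: 0.232198


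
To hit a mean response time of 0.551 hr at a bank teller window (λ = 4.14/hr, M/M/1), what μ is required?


W = 1/(μ−λ) ⇒ μ − λ = 1/W = 1/0.551 = 1.8149
μ = λ + 1/W = 4.14 + 1.8149 = 5.9549 per hr

Final: 5.9549 /hr


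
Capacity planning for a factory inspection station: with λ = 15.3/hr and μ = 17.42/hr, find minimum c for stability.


Stability requires cμ > λ ⇔ c > λ/μ.
λ/μ = 15.3/17.42 = 0.8783
Minimum integer c = ⌊0.8783⌋ + 1 = 1
Check: 1·17.42 = 17.42 > 15.3, while 0·17.42 = 0.00 ≤ 15.3

Final: 1 servers


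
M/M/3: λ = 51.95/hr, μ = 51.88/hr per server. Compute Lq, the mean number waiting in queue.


a = λ/μ = 1.0013; ρ = a/3 = 0.3338
P₀ = 0.363124
Lq = P₀·a^c·ρ / (c!·(1−ρ)²) = 0.363124·1.00405·0.3338/(6·0.44384)
= 0.04570

Final: 0.04570


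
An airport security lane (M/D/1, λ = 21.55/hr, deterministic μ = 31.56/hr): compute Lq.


ρ = 21.55/31.56 = 0.6828
M/D/1: Lq = ρ²/(2(1−ρ)) = 0.4663/(2·0.3172) = 0.73501

Final: 0.73501


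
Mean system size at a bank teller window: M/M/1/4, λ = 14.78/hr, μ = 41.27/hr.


ρ = 14.78/41.27 = 0.3581
L = ρ[1 − (K+1)ρ^K + Kρ^(K+1)] / [(1−ρ)(1−ρ^(K+1))]
Numerator: 0.3581·(1 − 5·0.016450 + 4·0.005891) = 0.337113
Denominator: (0.6419)·(0.994109) = 0.638089
L = 0.337113/0.638089 = 0.5283

Final: 0.5283


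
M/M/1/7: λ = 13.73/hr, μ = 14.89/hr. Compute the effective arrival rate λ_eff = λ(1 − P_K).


ρ = 0.9221; P_K = (1−ρ)ρ^7/(1−ρ^8) = 0.092502
λ_eff = λ(1 − P_K) = 13.73·(1 − 0.092502) = 13.73·0.907498 = 12.4599 /hr

Final: 12.4599 /hr


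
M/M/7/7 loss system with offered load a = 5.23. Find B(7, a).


B(c,a) = (a^c/c!) / Σ_{k=0}^{c} a^k/k!
a^7/7! = 21.236419
Σ terms (k=0..7): 1.00000 + 5.23000 + 13.67645 + 23.84261 + 31.17421 + 32.60823 + 28.42351 + 21.23642 = 157.191428
B = 21.236419/157.191428 = 0.135099

Final: 0.135099


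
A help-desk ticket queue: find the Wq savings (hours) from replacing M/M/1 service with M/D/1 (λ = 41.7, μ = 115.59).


ρ = 41.7/115.59 = 0.3608
Wq(M/M/1) = ρ/(μ−λ) = 0.3608/73.89 = 0.004882 hr
Wq(M/D/1) = ρ/(2(μ−λ)) = 0.002441 hr
Savings = 0.004882 − 0.002441 = 0.002441 hr

Final: 0.002441 hr


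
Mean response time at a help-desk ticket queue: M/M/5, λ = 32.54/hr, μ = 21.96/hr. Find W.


a = 1.4818; ρ = 0.2964; P₀ = 0.226893
Lq = P₀·a^c·ρ/(c!(1−ρ)²) = 0.008085
Wq = Lq/λ = 0.008085/32.54 = 0.0002485 hr
W = Wq + 1/μ = 0.0002485 + 0.04554 = 0.04579 hr

Final: 0.04579 hr


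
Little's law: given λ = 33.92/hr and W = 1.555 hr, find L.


L = λW = 33.92·1.555 = 52.7456

Final: 52.7456


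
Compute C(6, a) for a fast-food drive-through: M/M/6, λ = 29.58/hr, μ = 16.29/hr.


a = λ/μ = 1.8158; ρ = a/6 = 0.3026
P₀ = 0.162568 (from M/M/c formula)
C(c,a) = [a^c/(c!(1−ρ))]·P₀ = [35.84780/(720·0.6974)]·0.162568
= 0.07140·0.162568 = 0.011607

Final: 0.011607


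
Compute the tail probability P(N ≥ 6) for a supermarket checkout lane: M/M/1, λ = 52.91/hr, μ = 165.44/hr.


ρ = 52.91/165.44 = 0.3198
P(N ≥ n) = ρ^n = 0.3198^6 = 0.001070

Final: 0.001070


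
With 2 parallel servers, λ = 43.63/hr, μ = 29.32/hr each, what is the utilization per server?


ρ = λ/(cμ) = 43.63/(2·29.32) = 43.63/58.64 = 0.7440

Final: 0.7440


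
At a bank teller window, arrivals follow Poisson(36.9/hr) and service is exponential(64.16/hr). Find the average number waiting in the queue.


ρ = 36.9/64.16 = 0.5751
Lq = ρ²/(1−ρ) = 0.3308/0.4249 = 0.7785

Final: 0.7785


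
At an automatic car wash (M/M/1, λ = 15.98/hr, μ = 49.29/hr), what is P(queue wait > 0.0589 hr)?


ρ = 15.98/49.29 = 0.3242
P(Wq > t) = ρ·e^{−(μ−λ)t} = 0.3242·e^{−1.9620}
= 0.3242·0.140583 = 0.045577

Final: 0.045577


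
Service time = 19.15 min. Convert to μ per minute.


μ = 1/(service time) in consistent units.
1 minute = 1 min, so μ = 1/19.15 = 0.05222 per minute

Final: 0.05222 /min


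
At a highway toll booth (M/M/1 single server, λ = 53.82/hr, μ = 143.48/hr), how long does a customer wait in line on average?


ρ = 53.82/143.48 = 0.3751
Wq = ρ/(μ−λ) = 0.3751/(143.48 − 53.82) = 0.3751/89.66 = 0.004184 hr

Final: 0.004184 hr


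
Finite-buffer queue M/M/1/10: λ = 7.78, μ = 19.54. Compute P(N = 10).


ρ = λ/μ = 7.78/19.54 = 0.3982
P_K = (1−ρ)ρ^K/(1−ρ^(K+1)) = (0.6018·0.0001001)/(1 − 0.00003987)
= 0.00006026/0.999960 = 0.00006026

Final: 0.00006026


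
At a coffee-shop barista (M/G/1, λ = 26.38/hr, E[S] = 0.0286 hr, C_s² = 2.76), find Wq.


ρ = λ·E[S] = 26.38·0.0286 = 0.7545
E[S²] = E[S]²(1+C_s²) = 0.0286²·(1+2.76) = 0.003076
Wq = λ·E[S²]/(2(1−ρ)) = 26.38·0.003076/(2·0.2455) = 0.16522 hr

Final: 0.16522 hr


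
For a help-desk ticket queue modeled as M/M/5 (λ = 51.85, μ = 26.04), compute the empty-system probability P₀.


a = λ/μ = 51.85/26.04 = 1.9912; ρ = a/c = 0.3982
Σ_{k=0}^{4} a^k/k! (terms k=0..4) = 1.00000 + 1.99117 + 1.98237 + 1.31575 + 0.65497 = 6.94426
Tail: a^5/(5!(1−ρ)) = 31.29961/(120·0.6018) = 0.43344
P₀ = 1/(6.94426 + 0.43344) = 1/7.37770 = 0.135544

Final: 0.135544


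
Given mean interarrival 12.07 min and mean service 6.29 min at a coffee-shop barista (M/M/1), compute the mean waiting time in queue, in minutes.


λ = 60/12.07 = 4.9710 /hr
μ = 60/6.29 = 9.5390 /hr
ρ = λ/μ = 4.9710/9.5390 = 0.5211
Wq = ρ/(μ−λ) = 0.5211/(9.5390−4.9710) = 0.11408 hr
In minutes: 0.11408·60 = 6.845 min

Final: 6.845 min


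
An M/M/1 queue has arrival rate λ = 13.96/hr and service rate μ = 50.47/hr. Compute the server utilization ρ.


ρ = λ/μ = 13.96/50.47 = 0.2766

Final: 0.2766


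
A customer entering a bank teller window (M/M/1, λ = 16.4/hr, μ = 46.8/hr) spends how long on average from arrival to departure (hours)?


W = 1/(μ−λ) = 1/(46.8 − 16.4) = 1/30.40 = 0.03289 hr

Final: 0.03289 hr


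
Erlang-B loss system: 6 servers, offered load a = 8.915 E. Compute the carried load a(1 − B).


B(6,8.915) = 0.436478 (Erlang-B)
Carried load = a(1 − B) = 8.915·(1 − 0.436478) = 8.915·0.563522 = 5.0238 E

Final: 5.0238 Erlangs


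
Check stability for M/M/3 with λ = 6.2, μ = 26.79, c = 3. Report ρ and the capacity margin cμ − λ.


Total capacity cμ = 3·26.79 = 80.37/hr
ρ = λ/(cμ) = 6.2/80.37 = 0.07714
Stable ⇔ ρ < 1: YES
Spare capacity = cμ − λ = 80.37 − 6.2 = 74.17/hr

Final: ρ = 0.07714; stable; margin = 74.17/hr


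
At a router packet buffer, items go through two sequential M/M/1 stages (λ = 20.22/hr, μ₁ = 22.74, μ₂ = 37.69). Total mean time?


Each node sees arrival rate λ = 20.22/hr (tandem ⇒ throughput preserved).
W₁ = 1/(μ₁−λ) = 1/(22.74−20.22) = 0.39683 hr
W₂ = 1/(μ₂−λ) = 1/(37.69−20.22) = 0.05724 hr
W_total = W₁ + W₂ = 0.39683 + 0.05724 = 0.45407 hr

Final: 0.45407 hr


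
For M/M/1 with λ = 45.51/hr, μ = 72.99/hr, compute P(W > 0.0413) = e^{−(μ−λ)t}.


W ~ Exponential(μ−λ) for M/M/1.
μ − λ = 72.99 − 45.51 = 27.4800
P(W > t) = e^{−(μ−λ)t} = e^{−1.1349} = 0.321447

Final: 0.321447


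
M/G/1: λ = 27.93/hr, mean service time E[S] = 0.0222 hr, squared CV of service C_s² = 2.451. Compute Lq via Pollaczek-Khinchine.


ρ = λ·E[S] = 27.93·0.0222 = 0.6200
Lq = ρ²(1+C_s²)/(2(1−ρ)) = 0.3845·(1+2.451)/(2·0.3800)
= 0.3845·3.4510/0.7599 = 1.74595

Final: 1.74595


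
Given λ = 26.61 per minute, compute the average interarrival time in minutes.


Mean interarrival time = 1/λ = 1/26.61 minute = 0.03758 minute
In minutes: 0.03758 × 1 = 0.03758 min

Final: 0.03758 min


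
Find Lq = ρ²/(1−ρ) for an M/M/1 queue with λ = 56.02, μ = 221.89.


ρ = 56.02/221.89 = 0.2525
Lq = ρ²/(1−ρ) = 0.06374/0.7475 = 0.08527

Final: 0.08527


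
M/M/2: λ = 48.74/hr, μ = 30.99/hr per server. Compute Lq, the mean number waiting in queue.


a = λ/μ = 1.5728; ρ = a/2 = 0.7864
P₀ = 0.119581
Lq = P₀·a^c·ρ / (c!·(1−ρ)²) = 0.119581·2.47359·0.7864/(2·0.04563)
= 2.54871

Final: 2.54871


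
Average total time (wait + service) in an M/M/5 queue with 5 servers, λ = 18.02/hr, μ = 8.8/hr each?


a = 2.0477; ρ = 0.4095; P₀ = 0.127940
Lq = P₀·a^c·ρ/(c!(1−ρ)²) = 0.04509
Wq = Lq/λ = 0.04509/18.02 = 0.002502 hr
W = Wq + 1/μ = 0.002502 + 0.11364 = 0.11614 hr

Final: 0.11614 hr


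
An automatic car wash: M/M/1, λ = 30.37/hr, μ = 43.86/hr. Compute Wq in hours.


ρ = 30.37/43.86 = 0.6924
Wq = ρ/(μ−λ) = 0.6924/(43.86 − 30.37) = 0.6924/13.49 = 0.05133 hr

Final: 0.05133 hr


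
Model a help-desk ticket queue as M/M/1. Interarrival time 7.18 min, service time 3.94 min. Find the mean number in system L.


λ = 60/7.18 = 8.3565 /hr
μ = 60/3.94 = 15.2284 /hr
ρ = λ/μ = 8.3565/15.2284 = 0.5487
L = ρ/(1−ρ) = 0.5487/0.4513 = 1.2160

Final: 1.2160


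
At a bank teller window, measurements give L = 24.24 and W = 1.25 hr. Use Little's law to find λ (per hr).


λ = L/W = 24.24/1.25 = 19.3920 /hr

Final: 19.3920 /hr


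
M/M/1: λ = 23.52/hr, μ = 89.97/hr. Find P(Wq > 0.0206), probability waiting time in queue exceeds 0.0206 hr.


ρ = 23.52/89.97 = 0.2614
P(Wq > t) = ρ·e^{−(μ−λ)t} = 0.2614·e^{−1.3689}
= 0.2614·0.254394 = 0.066504

Final: 0.066504


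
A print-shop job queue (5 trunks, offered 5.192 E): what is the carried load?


B(5,5.192) = 0.300248 (Erlang-B)
Carried load = a(1 − B) = 5.192·(1 − 0.300248) = 5.192·0.699752 = 3.6331 E

Final: 3.6331 Erlangs


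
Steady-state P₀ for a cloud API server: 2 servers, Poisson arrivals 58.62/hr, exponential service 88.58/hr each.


a = λ/μ = 58.62/88.58 = 0.6618; ρ = a/c = 0.3309
Σ_{k=0}^{1} a^k/k! (terms k=0..1) = 1.00000 + 0.66177 = 1.66177
Tail: a^2/(2!(1−ρ)) = 0.43795/(2·0.6691) = 0.32726
P₀ = 1/(1.66177 + 0.32726) = 1/1.98903 = 0.502757

Final: 0.502757


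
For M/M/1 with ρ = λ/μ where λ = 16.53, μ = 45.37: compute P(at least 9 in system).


ρ = 16.53/45.37 = 0.3643
P(N ≥ n) = ρ^n = 0.3643^9 = 0.0001131

Final: 0.0001131


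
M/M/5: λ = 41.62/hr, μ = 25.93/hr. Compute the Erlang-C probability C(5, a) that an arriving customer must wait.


a = λ/μ = 1.6051; ρ = a/5 = 0.3210
P₀ = 0.200410 (from M/M/c formula)
C(c,a) = [a^c/(c!(1−ρ))]·P₀ = [10.65363/(120·0.6790)]·0.200410
= 0.13076·0.200410 = 0.026205

Final: 0.026205


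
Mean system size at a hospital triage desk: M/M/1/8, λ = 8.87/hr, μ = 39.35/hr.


ρ = 8.87/39.35 = 0.2254
L = ρ[1 − (K+1)ρ^K + Kρ^(K+1)] / [(1−ρ)(1−ρ^(K+1))]
Numerator: 0.2254·(1 − 9·0.000006665 + 8·0.000001502) = 0.225402
Denominator: (0.7746)·(0.999998) = 0.774586
L = 0.225402/0.774586 = 0.2910

Final: 0.2910


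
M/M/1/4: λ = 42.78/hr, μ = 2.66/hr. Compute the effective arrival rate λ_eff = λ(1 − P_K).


ρ = 16.0827; P_K = (1−ρ)ρ^4/(1−ρ^5) = 0.937822
λ_eff = λ(1 − P_K) = 42.78·(1 − 0.937822) = 42.78·0.062178 = 2.6600 /hr

Final: 2.6600 /hr


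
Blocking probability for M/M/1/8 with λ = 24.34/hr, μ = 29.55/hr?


ρ = λ/μ = 24.34/29.55 = 0.8237
P_K = (1−ρ)ρ^K/(1−ρ^(K+1)) = (0.1763·0.211887)/(1 − 0.174529)
= 0.037358/0.825471 = 0.045257

Final: 0.045257


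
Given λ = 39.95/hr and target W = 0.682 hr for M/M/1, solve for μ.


W = 1/(μ−λ) ⇒ μ − λ = 1/W = 1/0.682 = 1.4663
μ = λ + 1/W = 39.95 + 1.4663 = 41.4163 per hr

Final: 41.4163 /hr


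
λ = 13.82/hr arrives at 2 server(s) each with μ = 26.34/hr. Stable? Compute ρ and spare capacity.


Total capacity cμ = 2·26.34 = 52.68/hr
ρ = λ/(cμ) = 13.82/52.68 = 0.2623
Stable ⇔ ρ < 1: YES
Spare capacity = cμ − λ = 52.68 − 13.82 = 38.86/hr

Final: ρ = 0.2623; stable; margin = 38.86/hr
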